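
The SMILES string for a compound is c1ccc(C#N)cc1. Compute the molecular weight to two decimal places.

Atom tally by fragment:
  benzene ring core → C:6 H:6
  (− 1 ring H displaced by substituents)
  + CN → C:1 N:1
Element totals:
  C: 7
  H: 5
  N: 1
Molecular formula: C7H5N.
  M = 7(12.011) + 5(1.008) + 14.007
    = 84.077 + 5.040 + 14.007 = 103.124

103.12 g/mol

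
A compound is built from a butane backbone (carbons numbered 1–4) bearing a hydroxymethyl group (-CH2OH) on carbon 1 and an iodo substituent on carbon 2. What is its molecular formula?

Atom tally by fragment:
  HOCH2CH2 → C:2 H:5 O:1
  CH(I) → C:1 H:1 I:1
  CH2 → C:1 H:2
  CH3 → C:1 H:3
Element totals:
  C: 5
  H: 11
  I: 1
  O: 1

C5H11IO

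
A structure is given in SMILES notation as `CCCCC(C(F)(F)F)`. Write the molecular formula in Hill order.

C6H11F3

Atom tally by fragment:
  CH3 → C:1 H:3
  CH2 → C:1 H:2
  CH2 → C:1 H:2
  CH2 → C:1 H:2
  CH2CF3 → C:2 H:2 F:3
Element totals:
  C: 6
  H: 11
  F: 3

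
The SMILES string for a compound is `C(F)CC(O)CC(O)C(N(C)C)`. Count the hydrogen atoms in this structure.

18

Atom tally by fragment:
  FCH2 → C:1 H:2 F:1
  CH2 → C:1 H:2
  CH(OH) → C:1 H:2 O:1
  CH2 → C:1 H:2
  CH(OH) → C:1 H:2 O:1
  CH2N(CH3)2 → C:3 H:8 N:1
Element totals:
  C: 8
  H: 18
  F: 1
  N: 1
  O: 2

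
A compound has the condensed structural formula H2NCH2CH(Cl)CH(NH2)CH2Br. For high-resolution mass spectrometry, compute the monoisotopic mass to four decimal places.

Element totals:
  C: 4
  H: 10
  Br: 1
  Cl: 1
  N: 2
Molecular formula: C4H10BrClN2.
  M = 4(12.0) + 10(1.007825) + 78.918338 + 34.968853 + 2(14.003074)
    = 48.000000 + 10.078250 + 78.918338 + 34.968853 + 28.006148 = 199.971589

199.9716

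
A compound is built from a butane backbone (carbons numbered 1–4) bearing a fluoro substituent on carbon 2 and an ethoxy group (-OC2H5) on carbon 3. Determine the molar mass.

120.17 g/mol

Atom tally by fragment:
  CH3 → C:1 H:3
  CH(F) → C:1 H:1 F:1
  CH(OC2H5) → C:3 H:6 O:1
  CH3 → C:1 H:3
Element totals:
  C: 6
  H: 13
  F: 1
  O: 1
Molecular formula: C6H13FO.
  M = 6(12.011) + 13(1.008) + 18.998 + 15.999
    = 72.066 + 13.104 + 18.998 + 15.999 = 120.167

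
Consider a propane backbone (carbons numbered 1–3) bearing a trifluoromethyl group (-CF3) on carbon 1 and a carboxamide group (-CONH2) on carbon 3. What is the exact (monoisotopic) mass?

155.0558

Atom tally by fragment:
  F3CCH2 → C:2 H:2 F:3
  CH2 → C:1 H:2
  CH2CONH2 → C:2 H:4 O:1 N:1
Element totals:
  C: 5
  H: 8
  F: 3
  N: 1
  O: 1
Molecular formula: C5H8F3NO.
  M = 5(12.0) + 8(1.007825) + 3(18.998403) + 14.003074 + 15.994915
    = 60.000000 + 8.062600 + 56.995209 + 14.003074 + 15.994915 = 155.055798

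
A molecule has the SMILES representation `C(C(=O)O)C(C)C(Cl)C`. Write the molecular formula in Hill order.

C6H11ClO2

Atom tally by fragment:
  HOOCCH2 → C:2 H:3 O:2
  CH(CH3) → C:2 H:4
  CH(Cl) → C:1 H:1 Cl:1
  CH3 → C:1 H:3
Element totals:
  C: 6
  H: 11
  Cl: 1
  O: 2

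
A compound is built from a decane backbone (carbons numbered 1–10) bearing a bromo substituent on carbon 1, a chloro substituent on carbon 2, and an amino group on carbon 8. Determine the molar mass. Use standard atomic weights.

270.64 g/mol

Atom tally by fragment:
  BrCH2 → C:1 H:2 Br:1
  CH(Cl) → C:1 H:1 Cl:1
  CH2 → C:1 H:2
  CH2 → C:1 H:2
  CH2 → C:1 H:2
  CH2 → C:1 H:2
  CH2 → C:1 H:2
  CH(NH2) → C:1 H:3 N:1
  CH2 → C:1 H:2
  CH3 → C:1 H:3
Element totals:
  C: 10
  H: 21
  Br: 1
  Cl: 1
  N: 1
Molecular formula: C10H21BrClN.
  M = 10(12.011) + 21(1.008) + 79.904 + 35.45 + 14.007
    = 120.110 + 21.168 + 79.904 + 35.450 + 14.007 = 270.639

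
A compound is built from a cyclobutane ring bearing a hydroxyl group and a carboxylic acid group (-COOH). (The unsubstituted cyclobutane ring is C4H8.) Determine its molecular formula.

C5H8O3

Atom tally by fragment:
  cyclobutane ring core → C:4 H:8
  (− 2 ring H displaced by substituents)
  + OH → O:1 H:1
  + COOH → C:1 H:1 O:2
Element totals:
  C: 5
  H: 8
  O: 3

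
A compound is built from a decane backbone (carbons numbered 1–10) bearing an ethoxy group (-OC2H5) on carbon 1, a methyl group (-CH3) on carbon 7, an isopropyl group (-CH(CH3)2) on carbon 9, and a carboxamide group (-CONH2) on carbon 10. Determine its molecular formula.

C17H35NO2

Atom tally by fragment:
  C2H5OCH2 → C:3 H:7 O:1
  CH2 → C:1 H:2
  CH2 → C:1 H:2
  CH2 → C:1 H:2
  CH2 → C:1 H:2
  CH2 → C:1 H:2
  CH(CH3) → C:2 H:4
  CH2 → C:1 H:2
  CH(CH(CH3)2) → C:4 H:8
  CH2CONH2 → C:2 H:4 O:1 N:1
Element totals:
  C: 17
  H: 35
  N: 1
  O: 2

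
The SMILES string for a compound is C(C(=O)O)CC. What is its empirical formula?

C2H4O

Atom tally by fragment:
  HOOCCH2 → C:2 H:3 O:2
  CH2 → C:1 H:2
  CH3 → C:1 H:3
Element totals:
  C: 4
  H: 8
  O: 2
Molecular formula: C4H8O2.
gcd of subscripts = 2; dividing each by 2:
  C: 4/2 = 2
  H: 8/2 = 4
  O: 2/2 = 1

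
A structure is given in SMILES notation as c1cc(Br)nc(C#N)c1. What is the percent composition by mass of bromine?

43.66%

Atom tally by fragment:
  pyridine ring core → C:5 H:5 N:1
  (− 2 ring H displaced by substituents)
  + Br → Br:1
  + CN → C:1 N:1
Element totals:
  C: 6
  H: 3
  Br: 1
  N: 2
Molecular formula: C6H3BrN2.
Molar mass = 183.008 g/mol.
Mass from Br: 1 × 79.904 = 79.904 g/mol.
%Br = 79.904 / 183.008 × 100 = 43.66%.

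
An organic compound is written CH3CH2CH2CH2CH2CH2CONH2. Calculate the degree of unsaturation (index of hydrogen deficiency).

Element totals:
  C: 7
  H: 15
  N: 1
  O: 1
Molecular formula: C7H15NO.
DoU = (2C + 2 + N − H − X) / 2 = (2·7 + 2 + 1 − 15 − 0) / 2 = 1.

1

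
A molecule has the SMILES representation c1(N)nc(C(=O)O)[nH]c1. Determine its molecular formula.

C4H5N3O2

Atom tally by fragment:
  imidazole ring core → C:3 H:4 N:2
  (− 2 ring H displaced by substituents)
  + NH2 → N:1 H:2
  + COOH → C:1 H:1 O:2
Element totals:
  C: 4
  H: 5
  N: 3
  O: 2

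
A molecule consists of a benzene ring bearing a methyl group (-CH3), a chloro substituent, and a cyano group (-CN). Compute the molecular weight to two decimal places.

151.59 g/mol

Atom tally by fragment:
  benzene ring core → C:6 H:6
  (− 3 ring H displaced by substituents)
  + CH3 → C:1 H:3
  + Cl → Cl:1
  + CN → C:1 N:1
Element totals:
  C: 8
  H: 6
  Cl: 1
  N: 1
Molecular formula: C8H6ClN.
  M = 8(12.011) + 6(1.008) + 35.45 + 14.007
    = 96.088 + 6.048 + 35.450 + 14.007 = 151.593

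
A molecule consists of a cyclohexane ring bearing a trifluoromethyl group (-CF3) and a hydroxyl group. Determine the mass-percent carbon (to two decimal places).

50.00%

Atom tally by fragment:
  cyclohexane ring core → C:6 H:12
  (− 2 ring H displaced by substituents)
  + CF3 → C:1 F:3
  + OH → O:1 H:1
Element totals:
  C: 7
  H: 11
  F: 3
  O: 1
Molecular formula: C7H11F3O.
Molar mass = 168.158 g/mol.
Mass from C: 7 × 12.011 = 84.077 g/mol.
%C = 84.077 / 168.158 × 100 = 50.00%.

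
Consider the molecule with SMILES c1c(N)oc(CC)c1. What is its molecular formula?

C6H9NO

Atom tally by fragment:
  furan ring core → C:4 H:4 O:1
  (− 2 ring H displaced by substituents)
  + NH2 → N:1 H:2
  + C2H5 → C:2 H:5
Element totals:
  C: 6
  H: 9
  N: 1
  O: 1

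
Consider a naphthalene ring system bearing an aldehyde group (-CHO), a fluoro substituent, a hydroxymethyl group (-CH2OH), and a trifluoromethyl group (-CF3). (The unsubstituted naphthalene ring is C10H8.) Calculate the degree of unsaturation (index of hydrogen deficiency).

Atom tally by fragment:
  naphthalene ring system core → C:10 H:8
  (− 4 ring H displaced by substituents)
  + CHO → C:1 H:1 O:1
  + F → F:1
  + CH2OH → C:1 H:3 O:1
  + CF3 → C:1 F:3
Element totals:
  C: 13
  H: 8
  F: 4
  O: 2
Molecular formula: C13H8F4O2.
DoU = (2C + 2 + N − H − X) / 2 = (2·13 + 2 + 0 − 8 − 4) / 2 = 8.

8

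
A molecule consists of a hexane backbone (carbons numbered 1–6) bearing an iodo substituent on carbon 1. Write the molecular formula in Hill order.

C6H13I

Atom tally by fragment:
  ICH2 → C:1 H:2 I:1
  CH2 → C:1 H:2
  CH2 → C:1 H:2
  CH2 → C:1 H:2
  CH2 → C:1 H:2
  CH3 → C:1 H:3
Element totals:
  C: 6
  H: 13
  I: 1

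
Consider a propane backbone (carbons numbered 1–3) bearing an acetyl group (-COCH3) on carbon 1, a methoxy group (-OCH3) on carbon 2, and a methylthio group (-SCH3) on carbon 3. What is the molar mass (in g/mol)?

162.25 g/mol

Atom tally by fragment:
  CH3COCH2 → C:3 H:5 O:1
  CH(OCH3) → C:2 H:4 O:1
  CH2SCH3 → C:2 H:5 S:1
Element totals:
  C: 7
  H: 14
  O: 2
  S: 1
Molecular formula: C7H14O2S.
  M = 7(12.011) + 14(1.008) + 2(15.999) + 32.06
    = 84.077 + 14.112 + 31.998 + 32.060 = 162.247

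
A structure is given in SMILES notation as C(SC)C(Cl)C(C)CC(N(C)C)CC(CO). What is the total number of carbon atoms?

12

Atom tally by fragment:
  CH3SCH2 → C:2 H:5 S:1
  CH(Cl) → C:1 H:1 Cl:1
  CH(CH3) → C:2 H:4
  CH2 → C:1 H:2
  CH(N(CH3)2) → C:3 H:7 N:1
  CH2 → C:1 H:2
  CH2CH2OH → C:2 H:5 O:1
Element totals:
  C: 12
  H: 26
  Cl: 1
  N: 1
  O: 1
  S: 1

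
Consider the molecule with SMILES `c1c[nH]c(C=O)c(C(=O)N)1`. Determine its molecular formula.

C6H6N2O2

Atom tally by fragment:
  pyrrole ring core → C:4 H:5 N:1
  (− 2 ring H displaced by substituents)
  + CHO → C:1 H:1 O:1
  + CONH2 → C:1 H:2 O:1 N:1
Element totals:
  C: 6
  H: 6
  N: 2
  O: 2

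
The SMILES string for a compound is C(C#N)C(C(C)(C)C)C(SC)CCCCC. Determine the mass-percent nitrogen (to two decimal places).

Atom tally by fragment:
  NCCH2 → C:2 H:2 N:1
  CH(C(CH3)3) → C:5 H:10
  CH(SCH3) → C:2 H:4 S:1
  CH2 → C:1 H:2
  CH2 → C:1 H:2
  CH2 → C:1 H:2
  CH2 → C:1 H:2
  CH3 → C:1 H:3
Element totals:
  C: 14
  H: 27
  N: 1
  S: 1
Molecular formula: C14H27NS.
Molar mass = 241.437 g/mol.
Mass from N: 1 × 14.007 = 14.007 g/mol.
%N = 14.007 / 241.437 × 100 = 5.80%.

5.80%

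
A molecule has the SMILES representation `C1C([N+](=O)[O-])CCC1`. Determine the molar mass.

Atom tally by fragment:
  cyclopentane ring core → C:5 H:10
  (− 1 ring H displaced by substituents)
  + NO2 → N:1 O:2
Element totals:
  C: 5
  H: 9
  N: 1
  O: 2
Molecular formula: C5H9NO2.
  M = 5(12.011) + 9(1.008) + 14.007 + 2(15.999)
    = 60.055 + 9.072 + 14.007 + 31.998 = 115.132

115.13 g/mol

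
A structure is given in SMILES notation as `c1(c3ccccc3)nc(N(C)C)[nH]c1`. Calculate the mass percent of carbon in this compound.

Atom tally by fragment:
  imidazole ring core → C:3 H:4 N:2
  (− 2 ring H displaced by substituents)
  + C6H5 → C:6 H:5
  + N(CH3)2 → N:1 C:2 H:6
Element totals:
  C: 11
  H: 13
  N: 3
Molecular formula: C11H13N3.
Molar mass = 187.246 g/mol.
Mass from C: 11 × 12.011 = 132.121 g/mol.
%C = 132.121 / 187.246 × 100 = 70.56%.

70.56%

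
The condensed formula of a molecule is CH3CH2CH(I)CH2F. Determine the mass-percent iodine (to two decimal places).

62.82%

Atom tally by fragment:
  CH3 → C:1 H:3
  CH2 → C:1 H:2
  CH(I) → C:1 H:1 I:1
  CH2F → C:1 H:2 F:1
Element totals:
  C: 4
  H: 8
  F: 1
  I: 1
Molecular formula: C4H8FI.
Molar mass = 202.010 g/mol.
Mass from I: 1 × 126.904 = 126.904 g/mol.
%I = 126.904 / 202.010 × 100 = 62.82%.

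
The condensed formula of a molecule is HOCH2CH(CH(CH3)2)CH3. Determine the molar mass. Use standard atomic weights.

Element totals:
  C: 6
  H: 14
  O: 1
Molecular formula: C6H14O.
  M = 6(12.011) + 14(1.008) + 15.999
    = 72.066 + 14.112 + 15.999 = 102.177

102.18 g/mol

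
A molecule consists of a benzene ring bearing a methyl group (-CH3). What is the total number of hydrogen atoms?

Atom tally by fragment:
  benzene ring core → C:6 H:6
  (− 1 ring H displaced by substituents)
  + CH3 → C:1 H:3
Element totals:
  C: 7
  H: 8

8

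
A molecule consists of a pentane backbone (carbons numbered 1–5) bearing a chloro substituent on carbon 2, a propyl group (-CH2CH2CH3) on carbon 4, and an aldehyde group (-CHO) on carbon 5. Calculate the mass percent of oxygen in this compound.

9.06%

Atom tally by fragment:
  CH3 → C:1 H:3
  CH(Cl) → C:1 H:1 Cl:1
  CH2 → C:1 H:2
  CH(CH2CH2CH3) → C:4 H:8
  CH2CHO → C:2 H:3 O:1
Element totals:
  C: 9
  H: 17
  Cl: 1
  O: 1
Molecular formula: C9H17ClO.
Molar mass = 176.684 g/mol.
Mass from O: 1 × 15.999 = 15.999 g/mol.
%O = 15.999 / 176.684 × 100 = 9.06%.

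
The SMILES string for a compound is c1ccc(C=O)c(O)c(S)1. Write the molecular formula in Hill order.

C7H6O2S

Atom tally by fragment:
  benzene ring core → C:6 H:6
  (− 3 ring H displaced by substituents)
  + CHO → C:1 H:1 O:1
  + OH → O:1 H:1
  + SH → S:1 H:1
Element totals:
  C: 7
  H: 6
  O: 2
  S: 1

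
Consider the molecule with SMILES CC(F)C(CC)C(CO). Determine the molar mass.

134.19 g/mol

Atom tally by fragment:
  CH3 → C:1 H:3
  CH(F) → C:1 H:1 F:1
  CH(C2H5) → C:3 H:6
  CH2CH2OH → C:2 H:5 O:1
Element totals:
  C: 7
  H: 15
  F: 1
  O: 1
Molecular formula: C7H15FO.
  M = 7(12.011) + 15(1.008) + 18.998 + 15.999
    = 84.077 + 15.120 + 18.998 + 15.999 = 134.194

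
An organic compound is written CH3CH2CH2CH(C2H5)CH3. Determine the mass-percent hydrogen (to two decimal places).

Atom tally by fragment:
  CH3 → C:1 H:3
  CH2 → C:1 H:2
  CH2 → C:1 H:2
  CH(C2H5) → C:3 H:6
  CH3 → C:1 H:3
Element totals:
  C: 7
  H: 16
Molecular formula: C7H16.
Molar mass = 100.205 g/mol.
Mass from H: 16 × 1.008 = 16.128 g/mol.
%H = 16.128 / 100.205 × 100 = 16.10%.

16.10%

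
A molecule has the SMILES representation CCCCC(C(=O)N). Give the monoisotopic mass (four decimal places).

115.0997

Atom tally by fragment:
  CH3 → C:1 H:3
  CH2 → C:1 H:2
  CH2 → C:1 H:2
  CH2 → C:1 H:2
  CH2CONH2 → C:2 H:4 O:1 N:1
Element totals:
  C: 6
  H: 13
  N: 1
  O: 1
Molecular formula: C6H13NO.
  M = 6(12.0) + 13(1.007825) + 14.003074 + 15.994915
    = 72.000000 + 13.101725 + 14.003074 + 15.994915 = 115.099714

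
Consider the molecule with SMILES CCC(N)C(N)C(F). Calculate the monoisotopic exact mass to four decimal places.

120.1063

Atom tally by fragment:
  CH3 → C:1 H:3
  CH2 → C:1 H:2
  CH(NH2) → C:1 H:3 N:1
  CH(NH2) → C:1 H:3 N:1
  CH2F → C:1 H:2 F:1
Element totals:
  C: 5
  H: 13
  F: 1
  N: 2
Molecular formula: C5H13FN2.
  M = 5(12.0) + 13(1.007825) + 18.998403 + 2(14.003074)
    = 60.000000 + 13.101725 + 18.998403 + 28.006148 = 120.106276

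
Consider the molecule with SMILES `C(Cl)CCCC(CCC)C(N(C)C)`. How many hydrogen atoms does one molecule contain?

24

Atom tally by fragment:
  ClCH2 → C:1 H:2 Cl:1
  CH2 → C:1 H:2
  CH2 → C:1 H:2
  CH2 → C:1 H:2
  CH(CH2CH2CH3) → C:4 H:8
  CH2N(CH3)2 → C:3 H:8 N:1
Element totals:
  C: 11
  H: 24
  Cl: 1
  N: 1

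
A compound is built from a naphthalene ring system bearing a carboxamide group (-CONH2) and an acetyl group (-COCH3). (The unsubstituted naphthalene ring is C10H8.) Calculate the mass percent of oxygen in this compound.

15.01%

Atom tally by fragment:
  naphthalene ring system core → C:10 H:8
  (− 2 ring H displaced by substituents)
  + CONH2 → C:1 H:2 O:1 N:1
  + COCH3 → C:2 H:3 O:1
Element totals:
  C: 13
  H: 11
  N: 1
  O: 2
Molecular formula: C13H11NO2.
Molar mass = 213.236 g/mol.
Mass from O: 2 × 15.999 = 31.998 g/mol.
%O = 31.998 / 213.236 × 100 = 15.01%.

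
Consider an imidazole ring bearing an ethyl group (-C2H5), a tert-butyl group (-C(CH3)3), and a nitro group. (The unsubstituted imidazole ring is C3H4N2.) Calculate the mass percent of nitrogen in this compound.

21.30%

Atom tally by fragment:
  imidazole ring core → C:3 H:4 N:2
  (− 3 ring H displaced by substituents)
  + C2H5 → C:2 H:5
  + C(CH3)3 → C:4 H:9
  + NO2 → N:1 O:2
Element totals:
  C: 9
  H: 15
  N: 3
  O: 2
Molecular formula: C9H15N3O2.
Molar mass = 197.238 g/mol.
Mass from N: 3 × 14.007 = 42.021 g/mol.
%N = 42.021 / 197.238 × 100 = 21.30%.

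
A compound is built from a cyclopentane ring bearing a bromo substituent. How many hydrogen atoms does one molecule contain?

9

Atom tally by fragment:
  cyclopentane ring core → C:5 H:10
  (− 1 ring H displaced by substituents)
  + Br → Br:1
Element totals:
  C: 5
  H: 9
  Br: 1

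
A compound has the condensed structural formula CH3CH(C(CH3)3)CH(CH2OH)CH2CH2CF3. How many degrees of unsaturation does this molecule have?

Element totals:
  C: 11
  H: 21
  F: 3
  O: 1
Molecular formula: C11H21F3O.
DoU = (2C + 2 + N − H − X) / 2 = (2·11 + 2 + 0 − 21 − 3) / 2 = 0.

0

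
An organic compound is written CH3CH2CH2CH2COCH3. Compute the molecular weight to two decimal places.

100.16 g/mol

Element totals:
  C: 6
  H: 12
  O: 1
Molecular formula: C6H12O.
  M = 6(12.011) + 12(1.008) + 15.999
    = 72.066 + 12.096 + 15.999 = 100.161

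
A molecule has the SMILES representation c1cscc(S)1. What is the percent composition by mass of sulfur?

55.18%

Atom tally by fragment:
  thiophene ring core → C:4 H:4 S:1
  (− 1 ring H displaced by substituents)
  + SH → S:1 H:1
Element totals:
  C: 4
  H: 4
  S: 2
Molecular formula: C4H4S2.
Molar mass = 116.196 g/mol.
Mass from S: 2 × 32.06 = 64.120 g/mol.
%S = 64.120 / 116.196 × 100 = 55.18%.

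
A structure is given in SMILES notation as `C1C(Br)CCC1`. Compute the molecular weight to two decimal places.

Atom tally by fragment:
  cyclopentane ring core → C:5 H:10
  (− 1 ring H displaced by substituents)
  + Br → Br:1
Element totals:
  C: 5
  H: 9
  Br: 1
Molecular formula: C5H9Br.
  M = 5(12.011) + 9(1.008) + 79.904
    = 60.055 + 9.072 + 79.904 = 149.031

149.03 g/mol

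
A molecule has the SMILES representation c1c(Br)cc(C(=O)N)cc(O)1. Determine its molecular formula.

Atom tally by fragment:
  benzene ring core → C:6 H:6
  (− 3 ring H displaced by substituents)
  + Br → Br:1
  + CONH2 → C:1 H:2 O:1 N:1
  + OH → O:1 H:1
Element totals:
  C: 7
  H: 6
  Br: 1
  N: 1
  O: 2

C7H6BrNO2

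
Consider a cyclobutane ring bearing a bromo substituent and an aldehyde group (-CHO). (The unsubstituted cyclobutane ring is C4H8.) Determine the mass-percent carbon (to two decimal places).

Atom tally by fragment:
  cyclobutane ring core → C:4 H:8
  (− 2 ring H displaced by substituents)
  + Br → Br:1
  + CHO → C:1 H:1 O:1
Element totals:
  C: 5
  H: 7
  Br: 1
  O: 1
Molecular formula: C5H7BrO.
Molar mass = 163.014 g/mol.
Mass from C: 5 × 12.011 = 60.055 g/mol.
%C = 60.055 / 163.014 × 100 = 36.84%.

36.84%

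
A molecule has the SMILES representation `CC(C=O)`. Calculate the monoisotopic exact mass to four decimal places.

Atom tally by fragment:
  CH3 → C:1 H:3
  CH2CHO → C:2 H:3 O:1
Element totals:
  C: 3
  H: 6
  O: 1
Molecular formula: C3H6O.
  M = 3(12.0) + 6(1.007825) + 15.994915
    = 36.000000 + 6.046950 + 15.994915 = 58.041865

58.0419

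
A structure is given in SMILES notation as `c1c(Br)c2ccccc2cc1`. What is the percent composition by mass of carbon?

58.00%

Atom tally by fragment:
  naphthalene ring system core → C:10 H:8
  (− 1 ring H displaced by substituents)
  + Br → Br:1
Element totals:
  C: 10
  H: 7
  Br: 1
Molecular formula: C10H7Br.
Molar mass = 207.070 g/mol.
Mass from C: 10 × 12.011 = 120.110 g/mol.
%C = 120.110 / 207.070 × 100 = 58.00%.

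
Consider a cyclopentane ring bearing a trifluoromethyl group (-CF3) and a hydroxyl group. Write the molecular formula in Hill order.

C6H9F3O

Atom tally by fragment:
  cyclopentane ring core → C:5 H:10
  (− 2 ring H displaced by substituents)
  + CF3 → C:1 F:3
  + OH → O:1 H:1
Element totals:
  C: 6
  H: 9
  F: 3
  O: 1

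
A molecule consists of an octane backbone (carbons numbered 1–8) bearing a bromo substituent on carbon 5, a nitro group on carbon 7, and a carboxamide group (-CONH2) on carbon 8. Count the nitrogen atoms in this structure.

2

Atom tally by fragment:
  CH3 → C:1 H:3
  CH2 → C:1 H:2
  CH2 → C:1 H:2
  CH2 → C:1 H:2
  CH(Br) → C:1 H:1 Br:1
  CH2 → C:1 H:2
  CH(NO2) → C:1 H:1 N:1 O:2
  CH2CONH2 → C:2 H:4 O:1 N:1
Element totals:
  C: 9
  H: 17
  Br: 1
  N: 2
  O: 3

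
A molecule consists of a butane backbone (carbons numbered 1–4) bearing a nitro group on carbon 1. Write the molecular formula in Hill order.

Atom tally by fragment:
  O2NCH2 → C:1 H:2 N:1 O:2
  CH2 → C:1 H:2
  CH2 → C:1 H:2
  CH3 → C:1 H:3
Element totals:
  C: 4
  H: 9
  N: 1
  O: 2

C4H9NO2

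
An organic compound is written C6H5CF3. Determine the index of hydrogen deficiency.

Element totals:
  C: 7
  H: 5
  F: 3
Molecular formula: C7H5F3.
DoU = (2C + 2 + N − H − X) / 2 = (2·7 + 2 + 0 − 5 − 3) / 2 = 4.

4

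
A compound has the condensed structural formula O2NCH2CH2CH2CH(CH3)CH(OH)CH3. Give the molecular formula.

C7H15NO3

Element totals:
  C: 7
  H: 15
  N: 1
  O: 3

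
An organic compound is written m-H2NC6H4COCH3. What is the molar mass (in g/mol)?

Atom tally by fragment:
  benzene ring core → C:6 H:6
  (− 2 ring H displaced by substituents)
  + NH2 → N:1 H:2
  + COCH3 → C:2 H:3 O:1
Element totals:
  C: 8
  H: 9
  N: 1
  O: 1
Molecular formula: C8H9NO.
  M = 8(12.011) + 9(1.008) + 14.007 + 15.999
    = 96.088 + 9.072 + 14.007 + 15.999 = 135.166

135.17 g/mol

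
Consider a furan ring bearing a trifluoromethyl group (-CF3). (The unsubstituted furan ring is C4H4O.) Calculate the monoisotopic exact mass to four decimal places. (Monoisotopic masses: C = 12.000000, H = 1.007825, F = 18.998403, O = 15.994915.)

136.0136

Atom tally by fragment:
  furan ring core → C:4 H:4 O:1
  (− 1 ring H displaced by substituents)
  + CF3 → C:1 F:3
Element totals:
  C: 5
  H: 3
  F: 3
  O: 1
Molecular formula: C5H3F3O.
  M = 5(12.0) + 3(1.007825) + 3(18.998403) + 15.994915
    = 60.000000 + 3.023475 + 56.995209 + 15.994915 = 136.013599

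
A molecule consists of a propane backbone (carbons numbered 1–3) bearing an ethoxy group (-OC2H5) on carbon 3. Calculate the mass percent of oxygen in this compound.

Atom tally by fragment:
  CH3 → C:1 H:3
  CH2 → C:1 H:2
  CH2OC2H5 → C:3 H:7 O:1
Element totals:
  C: 5
  H: 12
  O: 1
Molecular formula: C5H12O.
Molar mass = 88.150 g/mol.
Mass from O: 1 × 15.999 = 15.999 g/mol.
%O = 15.999 / 88.150 × 100 = 18.15%.

18.15%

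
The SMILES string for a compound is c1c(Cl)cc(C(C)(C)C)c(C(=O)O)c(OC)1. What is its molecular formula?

Atom tally by fragment:
  benzene ring core → C:6 H:6
  (− 4 ring H displaced by substituents)
  + Cl → Cl:1
  + C(CH3)3 → C:4 H:9
  + COOH → C:1 H:1 O:2
  + OCH3 → C:1 H:3 O:1
Element totals:
  C: 12
  H: 15
  Cl: 1
  O: 3

C12H15ClO3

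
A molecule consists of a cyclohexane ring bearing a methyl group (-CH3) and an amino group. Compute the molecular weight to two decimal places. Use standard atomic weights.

113.20 g/mol

Atom tally by fragment:
  cyclohexane ring core → C:6 H:12
  (− 2 ring H displaced by substituents)
  + CH3 → C:1 H:3
  + NH2 → N:1 H:2
Element totals:
  C: 7
  H: 15
  N: 1
Molecular formula: C7H15N.
  M = 7(12.011) + 15(1.008) + 14.007
    = 84.077 + 15.120 + 14.007 = 113.204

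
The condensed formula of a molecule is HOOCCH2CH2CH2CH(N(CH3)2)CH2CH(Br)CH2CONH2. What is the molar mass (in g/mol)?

309.20 g/mol

Atom tally by fragment:
  HOOCCH2 → C:2 H:3 O:2
  CH2 → C:1 H:2
  CH2 → C:1 H:2
  CH(N(CH3)2) → C:3 H:7 N:1
  CH2 → C:1 H:2
  CH(Br) → C:1 H:1 Br:1
  CH2CONH2 → C:2 H:4 O:1 N:1
Element totals:
  C: 11
  H: 21
  Br: 1
  N: 2
  O: 3
Molecular formula: C11H21BrN2O3.
  M = 11(12.011) + 21(1.008) + 79.904 + 2(14.007) + 3(15.999)
    = 132.121 + 21.168 + 79.904 + 28.014 + 47.997 = 309.204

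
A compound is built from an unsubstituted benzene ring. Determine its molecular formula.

Atom tally by fragment:
  benzene ring core → C:6 H:6
Element totals:
  C: 6
  H: 6

C6H6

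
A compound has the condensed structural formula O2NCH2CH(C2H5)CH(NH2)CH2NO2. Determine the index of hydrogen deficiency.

2

Atom tally by fragment:
  O2NCH2 → C:1 H:2 N:1 O:2
  CH(C2H5) → C:3 H:6
  CH(NH2) → C:1 H:3 N:1
  CH2NO2 → C:1 H:2 N:1 O:2
Element totals:
  C: 6
  H: 13
  N: 3
  O: 4
Molecular formula: C6H13N3O4.
DoU = (2C + 2 + N − H − X) / 2 = (2·6 + 2 + 3 − 13 − 0) / 2 = 2.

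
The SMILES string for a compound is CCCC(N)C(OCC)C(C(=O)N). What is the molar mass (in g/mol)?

188.27 g/mol

Atom tally by fragment:
  CH3 → C:1 H:3
  CH2 → C:1 H:2
  CH2 → C:1 H:2
  CH(NH2) → C:1 H:3 N:1
  CH(OC2H5) → C:3 H:6 O:1
  CH2CONH2 → C:2 H:4 O:1 N:1
Element totals:
  C: 9
  H: 20
  N: 2
  O: 2
Molecular formula: C9H20N2O2.
  M = 9(12.011) + 20(1.008) + 2(14.007) + 2(15.999)
    = 108.099 + 20.160 + 28.014 + 31.998 = 188.271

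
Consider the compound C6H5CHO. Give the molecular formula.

Atom tally by fragment:
  benzene ring core → C:6 H:6
  (− 1 ring H displaced by substituents)
  + CHO → C:1 H:1 O:1
Element totals:
  C: 7
  H: 6
  O: 1

C7H6O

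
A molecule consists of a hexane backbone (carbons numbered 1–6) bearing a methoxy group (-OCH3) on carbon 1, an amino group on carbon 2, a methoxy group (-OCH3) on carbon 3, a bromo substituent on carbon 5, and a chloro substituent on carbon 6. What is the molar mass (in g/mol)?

Atom tally by fragment:
  CH3OCH2 → C:2 H:5 O:1
  CH(NH2) → C:1 H:3 N:1
  CH(OCH3) → C:2 H:4 O:1
  CH2 → C:1 H:2
  CH(Br) → C:1 H:1 Br:1
  CH2Cl → C:1 H:2 Cl:1
Element totals:
  C: 8
  H: 17
  Br: 1
  Cl: 1
  N: 1
  O: 2
Molecular formula: C8H17BrClNO2.
  M = 8(12.011) + 17(1.008) + 79.904 + 35.45 + 14.007 + 2(15.999)
    = 96.088 + 17.136 + 79.904 + 35.450 + 14.007 + 31.998 = 274.583

274.58 g/mol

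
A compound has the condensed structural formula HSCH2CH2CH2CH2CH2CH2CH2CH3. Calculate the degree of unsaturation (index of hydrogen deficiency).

0

Atom tally by fragment:
  HSCH2 → C:1 H:3 S:1
  CH2 → C:1 H:2
  CH2 → C:1 H:2
  CH2 → C:1 H:2
  CH2 → C:1 H:2
  CH2 → C:1 H:2
  CH2 → C:1 H:2
  CH3 → C:1 H:3
Element totals:
  C: 8
  H: 18
  S: 1
Molecular formula: C8H18S.
DoU = (2C + 2 + N − H − X) / 2 = (2·8 + 2 + 0 − 18 − 0) / 2 = 0.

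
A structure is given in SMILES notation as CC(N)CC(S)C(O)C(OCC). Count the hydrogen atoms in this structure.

Atom tally by fragment:
  CH3 → C:1 H:3
  CH(NH2) → C:1 H:3 N:1
  CH2 → C:1 H:2
  CH(SH) → C:1 H:2 S:1
  CH(OH) → C:1 H:2 O:1
  CH2OC2H5 → C:3 H:7 O:1
Element totals:
  C: 8
  H: 19
  N: 1
  O: 2
  S: 1

19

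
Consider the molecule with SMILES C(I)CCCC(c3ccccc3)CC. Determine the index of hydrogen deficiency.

Atom tally by fragment:
  ICH2 → C:1 H:2 I:1
  CH2 → C:1 H:2
  CH2 → C:1 H:2
  CH2 → C:1 H:2
  CH(C6H5) → C:7 H:6
  CH2 → C:1 H:2
  CH3 → C:1 H:3
Element totals:
  C: 13
  H: 19
  I: 1
Molecular formula: C13H19I.
DoU = (2C + 2 + N − H − X) / 2 = (2·13 + 2 + 0 − 19 − 1) / 2 = 4.

4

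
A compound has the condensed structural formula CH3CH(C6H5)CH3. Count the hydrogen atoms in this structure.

12

Atom tally by fragment:
  CH3 → C:1 H:3
  CH(C6H5) → C:7 H:6
  CH3 → C:1 H:3
Element totals:
  C: 9
  H: 12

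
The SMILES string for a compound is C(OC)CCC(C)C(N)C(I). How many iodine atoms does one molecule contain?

1

Atom tally by fragment:
  CH3OCH2 → C:2 H:5 O:1
  CH2 → C:1 H:2
  CH2 → C:1 H:2
  CH(CH3) → C:2 H:4
  CH(NH2) → C:1 H:3 N:1
  CH2I → C:1 H:2 I:1
Element totals:
  C: 8
  H: 18
  I: 1
  N: 1
  O: 1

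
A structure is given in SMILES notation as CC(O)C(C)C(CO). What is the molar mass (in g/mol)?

118.18 g/mol

Atom tally by fragment:
  CH3 → C:1 H:3
  CH(OH) → C:1 H:2 O:1
  CH(CH3) → C:2 H:4
  CH2CH2OH → C:2 H:5 O:1
Element totals:
  C: 6
  H: 14
  O: 2
Molecular formula: C6H14O2.
  M = 6(12.011) + 14(1.008) + 2(15.999)
    = 72.066 + 14.112 + 31.998 = 118.176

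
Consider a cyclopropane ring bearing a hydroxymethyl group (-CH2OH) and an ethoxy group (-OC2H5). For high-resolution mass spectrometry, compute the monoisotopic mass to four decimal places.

116.0837

Atom tally by fragment:
  cyclopropane ring core → C:3 H:6
  (− 2 ring H displaced by substituents)
  + CH2OH → C:1 H:3 O:1
  + OC2H5 → C:2 H:5 O:1
Element totals:
  C: 6
  H: 12
  O: 2
Molecular formula: C6H12O2.
  M = 6(12.0) + 12(1.007825) + 2(15.994915)
    = 72.000000 + 12.093900 + 31.989830 = 116.083730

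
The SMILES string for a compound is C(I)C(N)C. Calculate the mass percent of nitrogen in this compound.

Atom tally by fragment:
  ICH2 → C:1 H:2 I:1
  CH(NH2) → C:1 H:3 N:1
  CH3 → C:1 H:3
Element totals:
  C: 3
  H: 8
  I: 1
  N: 1
Molecular formula: C3H8IN.
Molar mass = 185.008 g/mol.
Mass from N: 1 × 14.007 = 14.007 g/mol.
%N = 14.007 / 185.008 × 100 = 7.57%.

7.57%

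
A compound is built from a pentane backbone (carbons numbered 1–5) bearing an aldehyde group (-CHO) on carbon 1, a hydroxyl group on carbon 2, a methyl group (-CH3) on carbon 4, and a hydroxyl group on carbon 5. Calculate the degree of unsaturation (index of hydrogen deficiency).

Atom tally by fragment:
  OHCCH2 → C:2 H:3 O:1
  CH(OH) → C:1 H:2 O:1
  CH2 → C:1 H:2
  CH(CH3) → C:2 H:4
  CH2OH → C:1 H:3 O:1
Element totals:
  C: 7
  H: 14
  O: 3
Molecular formula: C7H14O3.
DoU = (2C + 2 + N − H − X) / 2 = (2·7 + 2 + 0 − 14 − 0) / 2 = 1.

1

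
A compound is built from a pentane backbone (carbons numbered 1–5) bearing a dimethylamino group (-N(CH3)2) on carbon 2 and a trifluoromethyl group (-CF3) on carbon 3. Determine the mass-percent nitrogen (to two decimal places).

7.65%

Atom tally by fragment:
  CH3 → C:1 H:3
  CH(N(CH3)2) → C:3 H:7 N:1
  CH(CF3) → C:2 H:1 F:3
  CH2 → C:1 H:2
  CH3 → C:1 H:3
Element totals:
  C: 8
  H: 16
  F: 3
  N: 1
Molecular formula: C8H16F3N.
Molar mass = 183.217 g/mol.
Mass from N: 1 × 14.007 = 14.007 g/mol.
%N = 14.007 / 183.217 × 100 = 7.65%.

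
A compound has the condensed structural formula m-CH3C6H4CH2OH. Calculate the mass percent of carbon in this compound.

Atom tally by fragment:
  benzene ring core → C:6 H:6
  (− 2 ring H displaced by substituents)
  + CH3 → C:1 H:3
  + CH2OH → C:1 H:3 O:1
Element totals:
  C: 8
  H: 10
  O: 1
Molecular formula: C8H10O.
Molar mass = 122.167 g/mol.
Mass from C: 8 × 12.011 = 96.088 g/mol.
%C = 96.088 / 122.167 × 100 = 78.65%.

78.65%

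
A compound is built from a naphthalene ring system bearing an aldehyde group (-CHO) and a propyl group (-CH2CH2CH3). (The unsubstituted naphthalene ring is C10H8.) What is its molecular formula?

C14H14O

Atom tally by fragment:
  naphthalene ring system core → C:10 H:8
  (− 2 ring H displaced by substituents)
  + CHO → C:1 H:1 O:1
  + CH2CH2CH3 → C:3 H:7
Element totals:
  C: 14
  H: 14
  O: 1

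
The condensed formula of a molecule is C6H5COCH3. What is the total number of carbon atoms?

Atom tally by fragment:
  benzene ring core → C:6 H:6
  (− 1 ring H displaced by substituents)
  + COCH3 → C:2 H:3 O:1
Element totals:
  C: 8
  H: 8
  O: 1

8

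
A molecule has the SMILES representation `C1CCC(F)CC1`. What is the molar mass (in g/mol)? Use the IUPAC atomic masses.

Atom tally by fragment:
  cyclohexane ring core → C:6 H:12
  (− 1 ring H displaced by substituents)
  + F → F:1
Element totals:
  C: 6
  H: 11
  F: 1
Molecular formula: C6H11F.
  M = 6(12.011) + 11(1.008) + 18.998
    = 72.066 + 11.088 + 18.998 = 102.152

102.15 g/mol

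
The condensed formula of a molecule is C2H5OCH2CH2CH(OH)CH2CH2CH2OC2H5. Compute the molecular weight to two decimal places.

Atom tally by fragment:
  C2H5OCH2 → C:3 H:7 O:1
  CH2 → C:1 H:2
  CH(OH) → C:1 H:2 O:1
  CH2 → C:1 H:2
  CH2 → C:1 H:2
  CH2OC2H5 → C:3 H:7 O:1
Element totals:
  C: 10
  H: 22
  O: 3
Molecular formula: C10H22O3.
  M = 10(12.011) + 22(1.008) + 3(15.999)
    = 120.110 + 22.176 + 47.997 = 190.283

190.28 g/mol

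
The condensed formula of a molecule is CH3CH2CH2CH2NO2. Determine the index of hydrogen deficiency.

Atom tally by fragment:
  CH3 → C:1 H:3
  CH2 → C:1 H:2
  CH2 → C:1 H:2
  CH2NO2 → C:1 H:2 N:1 O:2
Element totals:
  C: 4
  H: 9
  N: 1
  O: 2
Molecular formula: C4H9NO2.
DoU = (2C + 2 + N − H − X) / 2 = (2·4 + 2 + 1 − 9 − 0) / 2 = 1.

1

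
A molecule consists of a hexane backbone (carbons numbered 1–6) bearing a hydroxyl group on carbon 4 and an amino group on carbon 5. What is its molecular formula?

C6H15NO

Atom tally by fragment:
  CH3 → C:1 H:3
  CH2 → C:1 H:2
  CH2 → C:1 H:2
  CH(OH) → C:1 H:2 O:1
  CH(NH2) → C:1 H:3 N:1
  CH3 → C:1 H:3
Element totals:
  C: 6
  H: 15
  N: 1
  O: 1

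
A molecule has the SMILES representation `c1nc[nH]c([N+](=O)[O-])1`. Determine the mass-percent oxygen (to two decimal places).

28.30%

Atom tally by fragment:
  imidazole ring core → C:3 H:4 N:2
  (− 1 ring H displaced by substituents)
  + NO2 → N:1 O:2
Element totals:
  C: 3
  H: 3
  N: 3
  O: 2
Molecular formula: C3H3N3O2.
Molar mass = 113.076 g/mol.
Mass from O: 2 × 15.999 = 31.998 g/mol.
%O = 31.998 / 113.076 × 100 = 28.30%.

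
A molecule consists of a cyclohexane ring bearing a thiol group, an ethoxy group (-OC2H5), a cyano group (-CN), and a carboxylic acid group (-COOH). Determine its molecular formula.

Atom tally by fragment:
  cyclohexane ring core → C:6 H:12
  (− 4 ring H displaced by substituents)
  + SH → S:1 H:1
  + OC2H5 → C:2 H:5 O:1
  + CN → C:1 N:1
  + COOH → C:1 H:1 O:2
Element totals:
  C: 10
  H: 15
  N: 1
  O: 3
  S: 1

C10H15NO3S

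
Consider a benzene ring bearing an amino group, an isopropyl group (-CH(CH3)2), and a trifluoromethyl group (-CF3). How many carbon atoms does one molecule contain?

10

Atom tally by fragment:
  benzene ring core → C:6 H:6
  (− 3 ring H displaced by substituents)
  + NH2 → N:1 H:2
  + CH(CH3)2 → C:3 H:7
  + CF3 → C:1 F:3
Element totals:
  C: 10
  H: 12
  F: 3
  N: 1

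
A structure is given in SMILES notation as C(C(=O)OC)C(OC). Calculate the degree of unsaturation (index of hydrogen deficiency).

1

Atom tally by fragment:
  CH3OOCCH2 → C:3 H:5 O:2
  CH2OCH3 → C:2 H:5 O:1
Element totals:
  C: 5
  H: 10
  O: 3
Molecular formula: C5H10O3.
DoU = (2C + 2 + N − H − X) / 2 = (2·5 + 2 + 0 − 10 − 0) / 2 = 1.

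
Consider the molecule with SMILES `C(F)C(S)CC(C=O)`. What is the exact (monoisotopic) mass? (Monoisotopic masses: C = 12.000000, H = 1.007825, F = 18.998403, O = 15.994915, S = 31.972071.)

136.0358

Atom tally by fragment:
  FCH2 → C:1 H:2 F:1
  CH(SH) → C:1 H:2 S:1
  CH2 → C:1 H:2
  CH2CHO → C:2 H:3 O:1
Element totals:
  C: 5
  H: 9
  F: 1
  O: 1
  S: 1
Molecular formula: C5H9FOS.
  M = 5(12.0) + 9(1.007825) + 18.998403 + 15.994915 + 31.972071
    = 60.000000 + 9.070425 + 18.998403 + 15.994915 + 31.972071 = 136.035814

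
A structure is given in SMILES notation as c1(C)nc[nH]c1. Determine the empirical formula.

C2H3N

Atom tally by fragment:
  imidazole ring core → C:3 H:4 N:2
  (− 1 ring H displaced by substituents)
  + CH3 → C:1 H:3
Element totals:
  C: 4
  H: 6
  N: 2
Molecular formula: C4H6N2.
gcd of subscripts = 2; dividing each by 2:
  C: 4/2 = 2
  H: 6/2 = 3
  N: 2/2 = 1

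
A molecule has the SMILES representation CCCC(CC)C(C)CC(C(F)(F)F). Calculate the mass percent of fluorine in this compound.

27.10%

Atom tally by fragment:
  CH3 → C:1 H:3
  CH2 → C:1 H:2
  CH2 → C:1 H:2
  CH(C2H5) → C:3 H:6
  CH(CH3) → C:2 H:4
  CH2 → C:1 H:2
  CH2CF3 → C:2 H:2 F:3
Element totals:
  C: 11
  H: 21
  F: 3
Molecular formula: C11H21F3.
Molar mass = 210.283 g/mol.
Mass from F: 3 × 18.998 = 56.994 g/mol.
%F = 56.994 / 210.283 × 100 = 27.10%.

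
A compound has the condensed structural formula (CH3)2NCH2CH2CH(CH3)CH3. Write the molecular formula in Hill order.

C7H17N

Atom tally by fragment:
  (CH3)2NCH2 → C:3 H:8 N:1
  CH2 → C:1 H:2
  CH(CH3) → C:2 H:4
  CH3 → C:1 H:3
Element totals:
  C: 7
  H: 17
  N: 1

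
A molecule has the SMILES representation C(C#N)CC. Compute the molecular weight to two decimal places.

Atom tally by fragment:
  NCCH2 → C:2 H:2 N:1
  CH2 → C:1 H:2
  CH3 → C:1 H:3
Element totals:
  C: 4
  H: 7
  N: 1
Molecular formula: C4H7N.
  M = 4(12.011) + 7(1.008) + 14.007
    = 48.044 + 7.056 + 14.007 = 69.107

69.11 g/mol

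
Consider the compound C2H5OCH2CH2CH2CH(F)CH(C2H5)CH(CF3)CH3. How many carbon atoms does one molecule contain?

Atom tally by fragment:
  C2H5OCH2 → C:3 H:7 O:1
  CH2 → C:1 H:2
  CH2 → C:1 H:2
  CH(F) → C:1 H:1 F:1
  CH(C2H5) → C:3 H:6
  CH(CF3) → C:2 H:1 F:3
  CH3 → C:1 H:3
Element totals:
  C: 12
  H: 22
  F: 4
  O: 1

12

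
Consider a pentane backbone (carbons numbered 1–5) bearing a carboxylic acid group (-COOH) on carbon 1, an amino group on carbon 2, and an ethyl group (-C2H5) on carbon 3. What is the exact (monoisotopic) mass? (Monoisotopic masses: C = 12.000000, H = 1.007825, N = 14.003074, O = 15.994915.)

159.1259

Atom tally by fragment:
  HOOCCH2 → C:2 H:3 O:2
  CH(NH2) → C:1 H:3 N:1
  CH(C2H5) → C:3 H:6
  CH2 → C:1 H:2
  CH3 → C:1 H:3
Element totals:
  C: 8
  H: 17
  N: 1
  O: 2
Molecular formula: C8H17NO2.
  M = 8(12.0) + 17(1.007825) + 14.003074 + 2(15.994915)
    = 96.000000 + 17.133025 + 14.003074 + 31.989830 = 159.125929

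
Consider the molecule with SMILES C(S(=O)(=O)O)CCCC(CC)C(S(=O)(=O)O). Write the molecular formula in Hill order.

Atom tally by fragment:
  HO3SCH2 → C:1 H:3 S:1 O:3
  CH2 → C:1 H:2
  CH2 → C:1 H:2
  CH2 → C:1 H:2
  CH(C2H5) → C:3 H:6
  CH2SO3H → C:1 H:3 S:1 O:3
Element totals:
  C: 8
  H: 18
  O: 6
  S: 2

C8H18O6S2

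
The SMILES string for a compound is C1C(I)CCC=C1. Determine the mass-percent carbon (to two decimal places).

34.64%

Atom tally by fragment:
  cyclohexene ring core → C:6 H:10
  (− 1 ring H displaced by substituents)
  + I → I:1
Element totals:
  C: 6
  H: 9
  I: 1
Molecular formula: C6H9I.
Molar mass = 208.042 g/mol.
Mass from C: 6 × 12.011 = 72.066 g/mol.
%C = 72.066 / 208.042 × 100 = 34.64%.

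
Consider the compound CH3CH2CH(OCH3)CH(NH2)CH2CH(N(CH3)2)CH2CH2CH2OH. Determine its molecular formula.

Atom tally by fragment:
  CH3 → C:1 H:3
  CH2 → C:1 H:2
  CH(OCH3) → C:2 H:4 O:1
  CH(NH2) → C:1 H:3 N:1
  CH2 → C:1 H:2
  CH(N(CH3)2) → C:3 H:7 N:1
  CH2 → C:1 H:2
  CH2CH2OH → C:2 H:5 O:1
Element totals:
  C: 12
  H: 28
  N: 2
  O: 2

C12H28N2O2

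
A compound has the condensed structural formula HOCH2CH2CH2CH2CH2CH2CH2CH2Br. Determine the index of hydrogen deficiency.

Atom tally by fragment:
  HOCH2CH2 → C:2 H:5 O:1
  CH2 → C:1 H:2
  CH2 → C:1 H:2
  CH2 → C:1 H:2
  CH2 → C:1 H:2
  CH2 → C:1 H:2
  CH2Br → C:1 H:2 Br:1
Element totals:
  C: 8
  H: 17
  Br: 1
  O: 1
Molecular formula: C8H17BrO.
DoU = (2C + 2 + N − H − X) / 2 = (2·8 + 2 + 0 − 17 − 1) / 2 = 0.

0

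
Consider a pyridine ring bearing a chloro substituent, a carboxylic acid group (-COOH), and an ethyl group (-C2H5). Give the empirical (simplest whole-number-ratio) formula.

Atom tally by fragment:
  pyridine ring core → C:5 H:5 N:1
  (− 3 ring H displaced by substituents)
  + Cl → Cl:1
  + COOH → C:1 H:1 O:2
  + C2H5 → C:2 H:5
Element totals:
  C: 8
  H: 8
  Cl: 1
  N: 1
  O: 2
Molecular formula: C8H8ClNO2.
gcd of subscripts (8, 1, 8, 1, 2) = 1, so the empirical formula equals the molecular formula.

C8H8ClNO2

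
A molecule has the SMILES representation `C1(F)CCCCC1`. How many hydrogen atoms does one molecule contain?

11

Atom tally by fragment:
  cyclohexane ring core → C:6 H:12
  (− 1 ring H displaced by substituents)
  + F → F:1
Element totals:
  C: 6
  H: 11
  F: 1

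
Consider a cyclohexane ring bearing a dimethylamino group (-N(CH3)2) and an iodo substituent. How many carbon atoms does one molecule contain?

Atom tally by fragment:
  cyclohexane ring core → C:6 H:12
  (− 2 ring H displaced by substituents)
  + N(CH3)2 → N:1 C:2 H:6
  + I → I:1
Element totals:
  C: 8
  H: 16
  I: 1
  N: 1

8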